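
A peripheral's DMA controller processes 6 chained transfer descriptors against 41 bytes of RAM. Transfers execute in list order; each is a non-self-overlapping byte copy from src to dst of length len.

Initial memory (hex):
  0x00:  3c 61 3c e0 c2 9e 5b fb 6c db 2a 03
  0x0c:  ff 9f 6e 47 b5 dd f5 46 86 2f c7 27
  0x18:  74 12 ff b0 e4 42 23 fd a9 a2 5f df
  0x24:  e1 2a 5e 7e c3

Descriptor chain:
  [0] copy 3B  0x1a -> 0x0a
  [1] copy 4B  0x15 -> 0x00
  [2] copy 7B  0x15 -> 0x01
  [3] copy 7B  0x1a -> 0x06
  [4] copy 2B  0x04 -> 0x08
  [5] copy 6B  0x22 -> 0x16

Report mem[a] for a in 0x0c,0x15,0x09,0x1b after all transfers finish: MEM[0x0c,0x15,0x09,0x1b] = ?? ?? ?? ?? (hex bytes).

MEM[0x0c,0x15,0x09,0x1b] = a9 2f 12 7e

  after D0: wrote 3B at 0x0a = ffb0e4
  after D1: wrote 4B at 0x00 = 2fc72774
  after D2: wrote 7B at 0x01 = 2fc7277412ffb0
  after D3: wrote 7B at 0x06 = ffb0e44223fda9
  after D4: wrote 2B at 0x08 = 7412
  after D5: wrote 6B at 0x16 = 5fdfe12a5e7e
query mem[0x0c]=0xa9, mem[0x15]=0x2f, mem[0x09]=0x12, mem[0x1b]=0x7e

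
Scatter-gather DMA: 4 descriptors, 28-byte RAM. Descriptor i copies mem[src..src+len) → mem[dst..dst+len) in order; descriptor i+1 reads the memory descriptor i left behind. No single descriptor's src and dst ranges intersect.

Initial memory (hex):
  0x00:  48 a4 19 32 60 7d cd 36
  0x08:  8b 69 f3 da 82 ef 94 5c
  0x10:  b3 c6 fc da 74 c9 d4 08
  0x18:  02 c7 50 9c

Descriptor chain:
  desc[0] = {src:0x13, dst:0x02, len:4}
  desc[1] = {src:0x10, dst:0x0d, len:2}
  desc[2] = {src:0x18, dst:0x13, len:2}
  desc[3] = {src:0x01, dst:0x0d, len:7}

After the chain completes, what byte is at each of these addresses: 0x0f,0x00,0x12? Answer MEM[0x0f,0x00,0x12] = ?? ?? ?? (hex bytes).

  after D0: wrote 4B at 0x02 = da74c9d4
  after D1: wrote 2B at 0x0d = b3c6
  after D2: wrote 2B at 0x13 = 02c7
  after D3: wrote 7B at 0x0d = a4da74c9d4cd36
query mem[0x0f]=0x74, mem[0x00]=0x48, mem[0x12]=0xcd

MEM[0x0f,0x00,0x12] = 74 48 cd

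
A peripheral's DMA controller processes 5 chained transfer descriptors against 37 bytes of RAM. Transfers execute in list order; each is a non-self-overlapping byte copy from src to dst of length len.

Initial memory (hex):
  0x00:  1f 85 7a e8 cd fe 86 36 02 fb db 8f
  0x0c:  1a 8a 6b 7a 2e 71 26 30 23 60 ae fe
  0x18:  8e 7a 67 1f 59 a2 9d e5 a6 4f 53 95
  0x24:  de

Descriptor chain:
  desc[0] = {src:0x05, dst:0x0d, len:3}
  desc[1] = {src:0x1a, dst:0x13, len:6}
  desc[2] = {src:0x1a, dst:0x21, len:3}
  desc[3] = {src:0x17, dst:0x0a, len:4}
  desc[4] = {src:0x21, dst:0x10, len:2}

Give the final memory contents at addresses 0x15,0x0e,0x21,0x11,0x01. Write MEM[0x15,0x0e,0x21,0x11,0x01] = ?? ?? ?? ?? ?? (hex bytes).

MEM[0x15,0x0e,0x21,0x11,0x01] = 59 86 67 1f 85

#0 dst[0x0d+3] := {0xfe,0x86,0x36}
#1 dst[0x13+6] := {0x67,0x1f,0x59,0xa2,0x9d,0xe5}
#2 dst[0x21+3] := {0x67,0x1f,0x59}
#3 dst[0x0a+4] := {0x9d,0xe5,0x7a,0x67}
#4 dst[0x10+2] := {0x67,0x1f}
query mem[0x15]=0x59, mem[0x0e]=0x86, mem[0x21]=0x67, mem[0x11]=0x1f, mem[0x01]=0x85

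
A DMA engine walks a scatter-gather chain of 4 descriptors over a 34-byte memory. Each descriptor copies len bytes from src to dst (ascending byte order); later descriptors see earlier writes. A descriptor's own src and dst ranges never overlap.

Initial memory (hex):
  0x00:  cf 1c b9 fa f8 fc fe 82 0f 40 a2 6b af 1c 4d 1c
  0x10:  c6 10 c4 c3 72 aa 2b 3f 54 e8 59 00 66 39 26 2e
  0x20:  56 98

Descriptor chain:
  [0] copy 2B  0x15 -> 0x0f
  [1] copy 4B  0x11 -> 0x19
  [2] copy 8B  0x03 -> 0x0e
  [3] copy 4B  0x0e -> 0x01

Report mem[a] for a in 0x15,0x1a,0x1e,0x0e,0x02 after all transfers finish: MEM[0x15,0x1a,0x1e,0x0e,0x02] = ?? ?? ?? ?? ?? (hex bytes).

MEM[0x15,0x1a,0x1e,0x0e,0x02] = a2 c4 26 fa f8

D0: mem[0x0f..0x10] <- [aa 2b]
D1: mem[0x19..0x1c] <- [10 c4 c3 72]
D2: mem[0x0e..0x15] <- [fa f8 fc fe 82 0f 40 a2]
D3: mem[0x01..0x04] <- [fa f8 fc fe]
query mem[0x15]=0xa2, mem[0x1a]=0xc4, mem[0x1e]=0x26, mem[0x0e]=0xfa, mem[0x02]=0xf8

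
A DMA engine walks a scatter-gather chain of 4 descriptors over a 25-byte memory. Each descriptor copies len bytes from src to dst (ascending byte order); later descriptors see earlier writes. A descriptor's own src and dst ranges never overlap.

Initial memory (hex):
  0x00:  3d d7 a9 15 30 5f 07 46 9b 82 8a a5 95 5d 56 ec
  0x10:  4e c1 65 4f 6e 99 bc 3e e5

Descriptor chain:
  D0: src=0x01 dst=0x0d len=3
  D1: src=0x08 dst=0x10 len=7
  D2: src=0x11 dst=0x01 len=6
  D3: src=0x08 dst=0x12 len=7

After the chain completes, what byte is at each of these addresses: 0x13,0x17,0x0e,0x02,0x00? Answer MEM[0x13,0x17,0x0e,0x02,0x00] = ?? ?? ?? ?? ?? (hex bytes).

MEM[0x13,0x17,0x0e,0x02,0x00] = 82 d7 a9 8a 3d

  after D0: wrote 3B at 0x0d = d7a915
  after D1: wrote 7B at 0x10 = 9b828aa595d7a9
  after D2: wrote 6B at 0x01 = 828aa595d7a9
  after D3: wrote 7B at 0x12 = 9b828aa595d7a9
query mem[0x13]=0x82, mem[0x17]=0xd7, mem[0x0e]=0xa9, mem[0x02]=0x8a, mem[0x00]=0x3d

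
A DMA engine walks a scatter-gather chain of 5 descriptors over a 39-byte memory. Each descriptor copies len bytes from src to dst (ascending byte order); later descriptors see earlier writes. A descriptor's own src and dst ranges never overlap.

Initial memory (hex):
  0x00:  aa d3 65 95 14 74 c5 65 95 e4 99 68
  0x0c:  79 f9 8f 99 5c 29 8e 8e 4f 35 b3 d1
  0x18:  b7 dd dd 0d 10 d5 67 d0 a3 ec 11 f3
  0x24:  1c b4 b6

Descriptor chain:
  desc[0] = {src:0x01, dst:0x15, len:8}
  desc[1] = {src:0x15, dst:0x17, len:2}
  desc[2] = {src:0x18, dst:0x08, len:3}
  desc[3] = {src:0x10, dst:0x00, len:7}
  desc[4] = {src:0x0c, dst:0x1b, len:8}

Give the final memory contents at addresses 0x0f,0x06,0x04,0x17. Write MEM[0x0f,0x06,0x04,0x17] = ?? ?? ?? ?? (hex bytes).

MEM[0x0f,0x06,0x04,0x17] = 99 65 4f d3

  after D0: wrote 8B at 0x15 = d365951474c56595
  after D1: wrote 2B at 0x17 = d365
  after D2: wrote 3B at 0x08 = 6574c5
  after D3: wrote 7B at 0x00 = 5c298e8e4fd365
  after D4: wrote 8B at 0x1b = 79f98f995c298e8e
query mem[0x0f]=0x99, mem[0x06]=0x65, mem[0x04]=0x4f, mem[0x17]=0xd3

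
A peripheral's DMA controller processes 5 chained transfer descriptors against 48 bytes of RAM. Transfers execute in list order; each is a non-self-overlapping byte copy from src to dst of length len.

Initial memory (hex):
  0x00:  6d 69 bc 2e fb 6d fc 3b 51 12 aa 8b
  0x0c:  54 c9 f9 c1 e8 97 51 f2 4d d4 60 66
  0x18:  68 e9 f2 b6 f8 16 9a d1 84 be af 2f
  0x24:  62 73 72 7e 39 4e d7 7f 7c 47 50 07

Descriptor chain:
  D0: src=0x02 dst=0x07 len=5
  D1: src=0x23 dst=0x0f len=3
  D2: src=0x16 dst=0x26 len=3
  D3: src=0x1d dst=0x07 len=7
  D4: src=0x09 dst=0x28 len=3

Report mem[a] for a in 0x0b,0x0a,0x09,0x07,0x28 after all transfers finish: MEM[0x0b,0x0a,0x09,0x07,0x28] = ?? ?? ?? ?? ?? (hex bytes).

MEM[0x0b,0x0a,0x09,0x07,0x28] = be 84 d1 16 d1

  after D0: wrote 5B at 0x07 = bc2efb6dfc
  after D1: wrote 3B at 0x0f = 2f6273
  after D2: wrote 3B at 0x26 = 606668
  after D3: wrote 7B at 0x07 = 169ad184beaf2f
  after D4: wrote 3B at 0x28 = d184be
query mem[0x0b]=0xbe, mem[0x0a]=0x84, mem[0x09]=0xd1, mem[0x07]=0x16, mem[0x28]=0xd1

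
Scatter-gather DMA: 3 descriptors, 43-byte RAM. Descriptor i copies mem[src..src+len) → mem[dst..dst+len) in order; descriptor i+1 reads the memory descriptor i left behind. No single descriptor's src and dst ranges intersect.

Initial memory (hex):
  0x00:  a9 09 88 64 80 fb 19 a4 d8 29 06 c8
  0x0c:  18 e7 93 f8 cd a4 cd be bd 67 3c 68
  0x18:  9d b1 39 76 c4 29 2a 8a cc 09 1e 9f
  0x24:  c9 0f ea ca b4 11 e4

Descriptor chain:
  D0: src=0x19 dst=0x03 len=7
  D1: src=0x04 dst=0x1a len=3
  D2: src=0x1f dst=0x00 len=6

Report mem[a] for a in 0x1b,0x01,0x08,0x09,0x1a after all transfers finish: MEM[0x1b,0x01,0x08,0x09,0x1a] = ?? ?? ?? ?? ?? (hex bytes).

MEM[0x1b,0x01,0x08,0x09,0x1a] = 76 cc 2a 8a 39

D0: mem[0x03..0x09] <- [b1 39 76 c4 29 2a 8a]
D1: mem[0x1a..0x1c] <- [39 76 c4]
D2: mem[0x00..0x05] <- [8a cc 09 1e 9f c9]
query mem[0x1b]=0x76, mem[0x01]=0xcc, mem[0x08]=0x2a, mem[0x09]=0x8a, mem[0x1a]=0x39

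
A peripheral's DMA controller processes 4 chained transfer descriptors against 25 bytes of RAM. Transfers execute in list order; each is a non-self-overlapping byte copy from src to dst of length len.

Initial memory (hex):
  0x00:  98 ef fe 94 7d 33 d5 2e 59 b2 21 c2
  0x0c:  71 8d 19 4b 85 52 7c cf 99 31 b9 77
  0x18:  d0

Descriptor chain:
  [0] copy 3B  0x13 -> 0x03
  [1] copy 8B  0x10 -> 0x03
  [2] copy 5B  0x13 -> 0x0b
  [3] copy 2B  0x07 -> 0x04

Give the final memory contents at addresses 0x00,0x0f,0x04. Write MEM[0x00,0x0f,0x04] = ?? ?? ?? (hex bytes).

MEM[0x00,0x0f,0x04] = 98 77 99

#0 dst[0x03+3] := {0xcf,0x99,0x31}
#1 dst[0x03+8] := {0x85,0x52,0x7c,0xcf,0x99,0x31,0xb9,0x77}
#2 dst[0x0b+5] := {0xcf,0x99,0x31,0xb9,0x77}
#3 dst[0x04+2] := {0x99,0x31}
query mem[0x00]=0x98, mem[0x0f]=0x77, mem[0x04]=0x99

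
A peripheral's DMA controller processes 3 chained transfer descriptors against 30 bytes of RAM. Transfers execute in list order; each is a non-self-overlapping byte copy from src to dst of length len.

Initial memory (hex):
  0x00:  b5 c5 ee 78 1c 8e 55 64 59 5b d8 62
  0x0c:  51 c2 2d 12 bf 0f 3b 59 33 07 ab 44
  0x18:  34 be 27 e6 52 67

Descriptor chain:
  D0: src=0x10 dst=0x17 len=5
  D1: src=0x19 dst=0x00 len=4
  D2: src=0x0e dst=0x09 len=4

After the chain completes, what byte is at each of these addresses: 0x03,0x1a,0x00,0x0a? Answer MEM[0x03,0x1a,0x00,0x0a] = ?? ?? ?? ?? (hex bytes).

MEM[0x03,0x1a,0x00,0x0a] = 52 59 3b 12

  after D0: wrote 5B at 0x17 = bf0f3b5933
  after D1: wrote 4B at 0x00 = 3b593352
  after D2: wrote 4B at 0x09 = 2d12bf0f
query mem[0x03]=0x52, mem[0x1a]=0x59, mem[0x00]=0x3b, mem[0x0a]=0x12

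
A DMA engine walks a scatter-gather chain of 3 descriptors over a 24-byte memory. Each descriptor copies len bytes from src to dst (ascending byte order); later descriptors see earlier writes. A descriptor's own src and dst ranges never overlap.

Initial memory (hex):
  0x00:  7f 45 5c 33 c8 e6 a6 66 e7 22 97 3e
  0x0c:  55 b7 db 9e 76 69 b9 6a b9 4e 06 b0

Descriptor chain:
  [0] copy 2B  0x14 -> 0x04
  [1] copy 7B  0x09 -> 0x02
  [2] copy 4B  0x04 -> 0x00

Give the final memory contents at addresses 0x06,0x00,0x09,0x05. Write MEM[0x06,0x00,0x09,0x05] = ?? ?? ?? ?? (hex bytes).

MEM[0x06,0x00,0x09,0x05] = b7 3e 22 55

D0: mem[0x04..0x05] <- [b9 4e]
D1: mem[0x02..0x08] <- [22 97 3e 55 b7 db 9e]
D2: mem[0x00..0x03] <- [3e 55 b7 db]
query mem[0x06]=0xb7, mem[0x00]=0x3e, mem[0x09]=0x22, mem[0x05]=0x55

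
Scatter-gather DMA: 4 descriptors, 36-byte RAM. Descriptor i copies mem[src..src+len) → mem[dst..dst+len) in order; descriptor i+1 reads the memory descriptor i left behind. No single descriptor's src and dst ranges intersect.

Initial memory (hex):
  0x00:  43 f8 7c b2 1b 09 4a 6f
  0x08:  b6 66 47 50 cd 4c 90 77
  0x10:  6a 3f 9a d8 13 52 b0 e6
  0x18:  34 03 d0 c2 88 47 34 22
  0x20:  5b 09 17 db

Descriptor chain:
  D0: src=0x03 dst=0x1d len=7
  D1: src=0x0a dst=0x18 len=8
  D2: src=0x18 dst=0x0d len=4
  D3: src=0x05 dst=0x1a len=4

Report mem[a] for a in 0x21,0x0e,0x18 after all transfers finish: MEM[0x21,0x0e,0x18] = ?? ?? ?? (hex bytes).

MEM[0x21,0x0e,0x18] = 6f 50 47

D0: mem[0x1d..0x23] <- [b2 1b 09 4a 6f b6 66]
D1: mem[0x18..0x1f] <- [47 50 cd 4c 90 77 6a 3f]
D2: mem[0x0d..0x10] <- [47 50 cd 4c]
D3: mem[0x1a..0x1d] <- [09 4a 6f b6]
query mem[0x21]=0x6f, mem[0x0e]=0x50, mem[0x18]=0x47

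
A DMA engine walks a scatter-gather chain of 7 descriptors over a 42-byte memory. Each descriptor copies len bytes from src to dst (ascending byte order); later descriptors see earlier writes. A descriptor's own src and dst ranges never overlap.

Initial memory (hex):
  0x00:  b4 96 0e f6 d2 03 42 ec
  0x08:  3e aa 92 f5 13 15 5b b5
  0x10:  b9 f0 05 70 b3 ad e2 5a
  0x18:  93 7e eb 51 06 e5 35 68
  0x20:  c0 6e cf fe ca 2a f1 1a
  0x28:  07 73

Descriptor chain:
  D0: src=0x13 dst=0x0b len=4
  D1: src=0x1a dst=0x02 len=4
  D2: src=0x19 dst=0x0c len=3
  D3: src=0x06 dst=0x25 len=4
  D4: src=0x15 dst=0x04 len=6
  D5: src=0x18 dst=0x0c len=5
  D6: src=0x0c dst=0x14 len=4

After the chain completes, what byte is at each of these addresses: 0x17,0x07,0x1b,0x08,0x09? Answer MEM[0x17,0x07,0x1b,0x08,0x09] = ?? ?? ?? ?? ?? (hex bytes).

MEM[0x17,0x07,0x1b,0x08,0x09] = 51 93 51 7e eb

[0] 0x13->0x0b len=4 : 70 b3 ad e2
[1] 0x1a->0x02 len=4 : eb 51 06 e5
[2] 0x19->0x0c len=3 : 7e eb 51
[3] 0x06->0x25 len=4 : 42 ec 3e aa
[4] 0x15->0x04 len=6 : ad e2 5a 93 7e eb
[5] 0x18->0x0c len=5 : 93 7e eb 51 06
[6] 0x0c->0x14 len=4 : 93 7e eb 51
query mem[0x17]=0x51, mem[0x07]=0x93, mem[0x1b]=0x51, mem[0x08]=0x7e, mem[0x09]=0xeb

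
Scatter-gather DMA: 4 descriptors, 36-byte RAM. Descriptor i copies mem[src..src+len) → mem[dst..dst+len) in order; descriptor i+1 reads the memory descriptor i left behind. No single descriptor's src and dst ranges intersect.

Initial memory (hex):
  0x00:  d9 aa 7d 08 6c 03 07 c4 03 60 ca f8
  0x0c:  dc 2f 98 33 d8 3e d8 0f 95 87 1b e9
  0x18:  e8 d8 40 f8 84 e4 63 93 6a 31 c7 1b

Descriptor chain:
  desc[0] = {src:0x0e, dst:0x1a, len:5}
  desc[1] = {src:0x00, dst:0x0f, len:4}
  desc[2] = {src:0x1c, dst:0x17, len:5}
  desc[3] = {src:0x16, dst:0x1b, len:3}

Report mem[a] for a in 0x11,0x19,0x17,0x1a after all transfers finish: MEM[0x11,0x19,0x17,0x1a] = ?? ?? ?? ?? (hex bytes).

D0: mem[0x1a..0x1e] <- [98 33 d8 3e d8]
D1: mem[0x0f..0x12] <- [d9 aa 7d 08]
D2: mem[0x17..0x1b] <- [d8 3e d8 93 6a]
D3: mem[0x1b..0x1d] <- [1b d8 3e]
query mem[0x11]=0x7d, mem[0x19]=0xd8, mem[0x17]=0xd8, mem[0x1a]=0x93

MEM[0x11,0x19,0x17,0x1a] = 7d d8 d8 93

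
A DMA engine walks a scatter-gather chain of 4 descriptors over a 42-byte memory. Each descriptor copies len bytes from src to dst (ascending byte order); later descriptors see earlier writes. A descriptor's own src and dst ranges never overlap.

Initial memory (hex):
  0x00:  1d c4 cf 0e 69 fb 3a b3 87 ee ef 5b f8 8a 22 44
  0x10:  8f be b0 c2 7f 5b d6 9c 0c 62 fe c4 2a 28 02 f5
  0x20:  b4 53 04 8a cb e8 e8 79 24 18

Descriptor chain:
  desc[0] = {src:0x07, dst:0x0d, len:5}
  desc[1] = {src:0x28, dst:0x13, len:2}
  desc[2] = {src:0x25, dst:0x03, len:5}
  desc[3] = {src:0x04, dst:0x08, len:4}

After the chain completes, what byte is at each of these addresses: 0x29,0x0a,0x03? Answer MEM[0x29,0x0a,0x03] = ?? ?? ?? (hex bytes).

MEM[0x29,0x0a,0x03] = 18 24 e8

[0] 0x07->0x0d len=5 : b3 87 ee ef 5b
[1] 0x28->0x13 len=2 : 24 18
[2] 0x25->0x03 len=5 : e8 e8 79 24 18
[3] 0x04->0x08 len=4 : e8 79 24 18
query mem[0x29]=0x18, mem[0x0a]=0x24, mem[0x03]=0xe8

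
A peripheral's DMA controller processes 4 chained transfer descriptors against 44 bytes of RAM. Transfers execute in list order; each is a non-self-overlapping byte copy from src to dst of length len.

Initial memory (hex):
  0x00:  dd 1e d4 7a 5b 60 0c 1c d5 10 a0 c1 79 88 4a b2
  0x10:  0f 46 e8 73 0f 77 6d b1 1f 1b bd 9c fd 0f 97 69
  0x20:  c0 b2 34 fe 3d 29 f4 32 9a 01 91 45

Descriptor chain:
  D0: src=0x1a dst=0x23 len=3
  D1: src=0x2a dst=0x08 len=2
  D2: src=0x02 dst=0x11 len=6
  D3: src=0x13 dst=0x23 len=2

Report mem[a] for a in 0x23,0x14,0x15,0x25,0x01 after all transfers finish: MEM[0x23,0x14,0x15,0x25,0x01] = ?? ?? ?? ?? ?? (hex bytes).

MEM[0x23,0x14,0x15,0x25,0x01] = 5b 60 0c fd 1e

#0 dst[0x23+3] := {0xbd,0x9c,0xfd}
#1 dst[0x08+2] := {0x91,0x45}
#2 dst[0x11+6] := {0xd4,0x7a,0x5b,0x60,0x0c,0x1c}
#3 dst[0x23+2] := {0x5b,0x60}
query mem[0x23]=0x5b, mem[0x14]=0x60, mem[0x15]=0x0c, mem[0x25]=0xfd, mem[0x01]=0x1e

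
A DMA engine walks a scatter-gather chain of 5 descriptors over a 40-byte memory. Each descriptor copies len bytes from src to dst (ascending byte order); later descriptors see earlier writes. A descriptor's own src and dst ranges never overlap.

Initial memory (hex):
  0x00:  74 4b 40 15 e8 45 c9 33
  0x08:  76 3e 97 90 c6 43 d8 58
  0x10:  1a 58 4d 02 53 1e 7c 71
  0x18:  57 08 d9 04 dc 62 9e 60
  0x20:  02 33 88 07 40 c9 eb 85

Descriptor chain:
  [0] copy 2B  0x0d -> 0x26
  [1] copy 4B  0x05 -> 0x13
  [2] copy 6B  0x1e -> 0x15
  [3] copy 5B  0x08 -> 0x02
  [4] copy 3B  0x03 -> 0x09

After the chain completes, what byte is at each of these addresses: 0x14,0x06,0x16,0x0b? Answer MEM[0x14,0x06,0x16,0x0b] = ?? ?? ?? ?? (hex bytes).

#0 dst[0x26+2] := {0x43,0xd8}
#1 dst[0x13+4] := {0x45,0xc9,0x33,0x76}
#2 dst[0x15+6] := {0x9e,0x60,0x02,0x33,0x88,0x07}
#3 dst[0x02+5] := {0x76,0x3e,0x97,0x90,0xc6}
#4 dst[0x09+3] := {0x3e,0x97,0x90}
query mem[0x14]=0xc9, mem[0x06]=0xc6, mem[0x16]=0x60, mem[0x0b]=0x90

MEM[0x14,0x06,0x16,0x0b] = c9 c6 60 90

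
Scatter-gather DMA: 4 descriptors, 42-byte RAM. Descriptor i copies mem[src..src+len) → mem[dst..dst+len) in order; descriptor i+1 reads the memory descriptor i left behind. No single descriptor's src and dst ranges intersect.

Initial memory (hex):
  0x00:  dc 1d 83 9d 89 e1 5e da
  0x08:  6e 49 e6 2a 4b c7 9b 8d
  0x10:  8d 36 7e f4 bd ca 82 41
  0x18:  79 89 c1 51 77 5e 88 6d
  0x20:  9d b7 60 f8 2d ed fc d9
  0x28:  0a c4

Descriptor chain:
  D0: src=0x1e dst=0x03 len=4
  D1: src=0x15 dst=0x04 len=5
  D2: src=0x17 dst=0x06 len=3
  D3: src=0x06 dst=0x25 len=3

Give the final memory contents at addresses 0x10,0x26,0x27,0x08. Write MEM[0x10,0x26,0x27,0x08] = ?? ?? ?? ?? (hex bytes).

D0: mem[0x03..0x06] <- [88 6d 9d b7]
D1: mem[0x04..0x08] <- [ca 82 41 79 89]
D2: mem[0x06..0x08] <- [41 79 89]
D3: mem[0x25..0x27] <- [41 79 89]
query mem[0x10]=0x8d, mem[0x26]=0x79, mem[0x27]=0x89, mem[0x08]=0x89

MEM[0x10,0x26,0x27,0x08] = 8d 79 89 89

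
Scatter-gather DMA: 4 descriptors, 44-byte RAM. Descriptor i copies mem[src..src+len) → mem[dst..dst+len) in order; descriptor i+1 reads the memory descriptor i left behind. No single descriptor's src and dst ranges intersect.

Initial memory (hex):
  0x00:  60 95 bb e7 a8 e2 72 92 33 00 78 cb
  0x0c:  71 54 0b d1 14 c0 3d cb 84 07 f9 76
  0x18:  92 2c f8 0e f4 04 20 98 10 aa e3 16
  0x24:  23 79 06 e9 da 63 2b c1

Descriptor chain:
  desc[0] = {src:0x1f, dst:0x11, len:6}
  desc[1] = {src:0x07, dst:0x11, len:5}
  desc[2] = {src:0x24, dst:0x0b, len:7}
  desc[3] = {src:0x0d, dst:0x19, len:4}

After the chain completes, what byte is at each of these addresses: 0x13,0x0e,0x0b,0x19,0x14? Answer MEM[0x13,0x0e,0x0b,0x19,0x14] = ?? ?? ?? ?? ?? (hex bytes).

[0] 0x1f->0x11 len=6 : 98 10 aa e3 16 23
[1] 0x07->0x11 len=5 : 92 33 00 78 cb
[2] 0x24->0x0b len=7 : 23 79 06 e9 da 63 2b
[3] 0x0d->0x19 len=4 : 06 e9 da 63
query mem[0x13]=0x00, mem[0x0e]=0xe9, mem[0x0b]=0x23, mem[0x19]=0x06, mem[0x14]=0x78

MEM[0x13,0x0e,0x0b,0x19,0x14] = 00 e9 23 06 78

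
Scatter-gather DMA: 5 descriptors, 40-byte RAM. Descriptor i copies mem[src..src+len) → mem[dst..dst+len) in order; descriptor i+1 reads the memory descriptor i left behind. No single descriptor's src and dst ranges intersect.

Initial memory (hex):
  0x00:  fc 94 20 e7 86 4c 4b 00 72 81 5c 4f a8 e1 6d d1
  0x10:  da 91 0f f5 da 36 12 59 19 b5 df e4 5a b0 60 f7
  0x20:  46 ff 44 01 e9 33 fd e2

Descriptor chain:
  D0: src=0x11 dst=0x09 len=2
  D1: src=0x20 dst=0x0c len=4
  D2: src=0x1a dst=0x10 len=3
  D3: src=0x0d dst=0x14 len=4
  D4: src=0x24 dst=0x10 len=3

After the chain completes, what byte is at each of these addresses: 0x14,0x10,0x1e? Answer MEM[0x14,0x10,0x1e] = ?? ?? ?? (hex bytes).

D0: mem[0x09..0x0a] <- [91 0f]
D1: mem[0x0c..0x0f] <- [46 ff 44 01]
D2: mem[0x10..0x12] <- [df e4 5a]
D3: mem[0x14..0x17] <- [ff 44 01 df]
D4: mem[0x10..0x12] <- [e9 33 fd]
query mem[0x14]=0xff, mem[0x10]=0xe9, mem[0x1e]=0x60

MEM[0x14,0x10,0x1e] = ff e9 60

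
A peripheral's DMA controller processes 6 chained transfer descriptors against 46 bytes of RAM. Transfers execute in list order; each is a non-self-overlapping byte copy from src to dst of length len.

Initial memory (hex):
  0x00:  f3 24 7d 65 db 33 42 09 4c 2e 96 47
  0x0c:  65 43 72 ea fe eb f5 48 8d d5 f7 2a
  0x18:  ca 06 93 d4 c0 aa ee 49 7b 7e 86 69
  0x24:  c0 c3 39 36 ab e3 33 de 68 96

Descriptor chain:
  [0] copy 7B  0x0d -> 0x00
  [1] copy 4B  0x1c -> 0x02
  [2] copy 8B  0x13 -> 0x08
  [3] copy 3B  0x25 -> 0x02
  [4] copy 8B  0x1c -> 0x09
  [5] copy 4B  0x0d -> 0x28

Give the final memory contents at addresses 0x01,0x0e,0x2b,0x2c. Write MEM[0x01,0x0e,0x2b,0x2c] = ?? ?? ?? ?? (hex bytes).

  after D0: wrote 7B at 0x00 = 4372eafeebf548
  after D1: wrote 4B at 0x02 = c0aaee49
  after D2: wrote 8B at 0x08 = 488dd5f72aca0693
  after D3: wrote 3B at 0x02 = c33936
  after D4: wrote 8B at 0x09 = c0aaee497b7e8669
  after D5: wrote 4B at 0x28 = 7b7e8669
query mem[0x01]=0x72, mem[0x0e]=0x7e, mem[0x2b]=0x69, mem[0x2c]=0x68

MEM[0x01,0x0e,0x2b,0x2c] = 72 7e 69 68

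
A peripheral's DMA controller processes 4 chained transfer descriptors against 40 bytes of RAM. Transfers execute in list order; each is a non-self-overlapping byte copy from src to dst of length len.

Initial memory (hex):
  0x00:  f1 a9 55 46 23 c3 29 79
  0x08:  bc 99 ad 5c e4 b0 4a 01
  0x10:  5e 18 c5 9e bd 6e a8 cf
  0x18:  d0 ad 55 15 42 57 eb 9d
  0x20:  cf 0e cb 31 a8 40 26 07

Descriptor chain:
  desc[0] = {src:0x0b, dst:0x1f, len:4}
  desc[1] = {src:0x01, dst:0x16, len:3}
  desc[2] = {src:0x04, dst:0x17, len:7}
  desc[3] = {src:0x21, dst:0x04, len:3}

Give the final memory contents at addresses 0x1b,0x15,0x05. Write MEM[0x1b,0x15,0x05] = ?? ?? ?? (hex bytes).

#0 dst[0x1f+4] := {0x5c,0xe4,0xb0,0x4a}
#1 dst[0x16+3] := {0xa9,0x55,0x46}
#2 dst[0x17+7] := {0x23,0xc3,0x29,0x79,0xbc,0x99,0xad}
#3 dst[0x04+3] := {0xb0,0x4a,0x31}
query mem[0x1b]=0xbc, mem[0x15]=0x6e, mem[0x05]=0x4a

MEM[0x1b,0x15,0x05] = bc 6e 4a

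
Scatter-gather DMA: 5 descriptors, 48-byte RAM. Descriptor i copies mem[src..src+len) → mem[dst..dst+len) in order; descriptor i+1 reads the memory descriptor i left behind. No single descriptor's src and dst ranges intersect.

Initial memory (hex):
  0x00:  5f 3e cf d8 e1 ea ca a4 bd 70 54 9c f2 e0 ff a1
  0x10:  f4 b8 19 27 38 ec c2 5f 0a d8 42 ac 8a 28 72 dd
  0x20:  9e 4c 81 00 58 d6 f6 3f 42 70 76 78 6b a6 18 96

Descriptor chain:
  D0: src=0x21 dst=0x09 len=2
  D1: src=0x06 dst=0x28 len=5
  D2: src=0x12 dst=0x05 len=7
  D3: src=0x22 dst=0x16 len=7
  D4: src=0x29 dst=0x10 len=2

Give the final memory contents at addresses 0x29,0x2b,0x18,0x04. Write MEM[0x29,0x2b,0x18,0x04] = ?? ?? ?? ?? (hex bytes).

MEM[0x29,0x2b,0x18,0x04] = a4 4c 58 e1

  after D0: wrote 2B at 0x09 = 4c81
  after D1: wrote 5B at 0x28 = caa4bd4c81
  after D2: wrote 7B at 0x05 = 192738ecc25f0a
  after D3: wrote 7B at 0x16 = 810058d6f63fca
  after D4: wrote 2B at 0x10 = a4bd
query mem[0x29]=0xa4, mem[0x2b]=0x4c, mem[0x18]=0x58, mem[0x04]=0xe1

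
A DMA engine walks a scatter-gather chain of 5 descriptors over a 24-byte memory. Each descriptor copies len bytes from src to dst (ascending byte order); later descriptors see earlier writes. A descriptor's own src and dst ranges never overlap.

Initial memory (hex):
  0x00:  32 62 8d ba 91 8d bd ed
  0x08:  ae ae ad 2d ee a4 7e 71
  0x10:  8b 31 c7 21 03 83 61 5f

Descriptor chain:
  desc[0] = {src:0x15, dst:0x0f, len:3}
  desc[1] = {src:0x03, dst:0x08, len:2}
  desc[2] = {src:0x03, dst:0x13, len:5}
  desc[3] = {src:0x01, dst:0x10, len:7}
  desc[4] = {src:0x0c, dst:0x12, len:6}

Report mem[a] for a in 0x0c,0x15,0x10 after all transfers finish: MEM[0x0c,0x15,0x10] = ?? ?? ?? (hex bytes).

MEM[0x0c,0x15,0x10] = ee 83 62

  after D0: wrote 3B at 0x0f = 83615f
  after D1: wrote 2B at 0x08 = ba91
  after D2: wrote 5B at 0x13 = ba918dbded
  after D3: wrote 7B at 0x10 = 628dba918dbded
  after D4: wrote 6B at 0x12 = eea47e83628d
query mem[0x0c]=0xee, mem[0x15]=0x83, mem[0x10]=0x62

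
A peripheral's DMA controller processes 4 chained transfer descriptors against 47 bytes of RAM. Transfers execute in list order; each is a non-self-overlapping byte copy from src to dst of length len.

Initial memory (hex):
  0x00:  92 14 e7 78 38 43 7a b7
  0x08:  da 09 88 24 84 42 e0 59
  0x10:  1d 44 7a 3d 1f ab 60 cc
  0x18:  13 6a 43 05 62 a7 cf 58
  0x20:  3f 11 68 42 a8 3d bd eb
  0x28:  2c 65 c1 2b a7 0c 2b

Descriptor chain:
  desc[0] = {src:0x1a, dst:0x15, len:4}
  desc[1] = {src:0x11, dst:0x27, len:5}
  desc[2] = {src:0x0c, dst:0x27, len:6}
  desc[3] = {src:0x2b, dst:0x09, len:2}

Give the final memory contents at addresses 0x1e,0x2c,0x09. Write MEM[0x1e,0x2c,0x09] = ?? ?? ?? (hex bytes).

MEM[0x1e,0x2c,0x09] = cf 44 1d

#0 dst[0x15+4] := {0x43,0x05,0x62,0xa7}
#1 dst[0x27+5] := {0x44,0x7a,0x3d,0x1f,0x43}
#2 dst[0x27+6] := {0x84,0x42,0xe0,0x59,0x1d,0x44}
#3 dst[0x09+2] := {0x1d,0x44}
query mem[0x1e]=0xcf, mem[0x2c]=0x44, mem[0x09]=0x1d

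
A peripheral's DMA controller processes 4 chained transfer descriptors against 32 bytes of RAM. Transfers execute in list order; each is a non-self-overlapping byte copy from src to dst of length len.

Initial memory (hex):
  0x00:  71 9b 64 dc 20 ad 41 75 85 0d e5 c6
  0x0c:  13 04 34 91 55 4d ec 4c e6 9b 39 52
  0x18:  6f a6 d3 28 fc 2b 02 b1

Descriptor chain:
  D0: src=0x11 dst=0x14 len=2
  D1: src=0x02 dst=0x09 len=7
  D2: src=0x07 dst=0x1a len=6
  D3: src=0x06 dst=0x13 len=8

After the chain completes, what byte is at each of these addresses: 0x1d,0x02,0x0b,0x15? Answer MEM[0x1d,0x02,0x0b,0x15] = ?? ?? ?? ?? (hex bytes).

[0] 0x11->0x14 len=2 : 4d ec
[1] 0x02->0x09 len=7 : 64 dc 20 ad 41 75 85
[2] 0x07->0x1a len=6 : 75 85 64 dc 20 ad
[3] 0x06->0x13 len=8 : 41 75 85 64 dc 20 ad 41
query mem[0x1d]=0xdc, mem[0x02]=0x64, mem[0x0b]=0x20, mem[0x15]=0x85

MEM[0x1d,0x02,0x0b,0x15] = dc 64 20 85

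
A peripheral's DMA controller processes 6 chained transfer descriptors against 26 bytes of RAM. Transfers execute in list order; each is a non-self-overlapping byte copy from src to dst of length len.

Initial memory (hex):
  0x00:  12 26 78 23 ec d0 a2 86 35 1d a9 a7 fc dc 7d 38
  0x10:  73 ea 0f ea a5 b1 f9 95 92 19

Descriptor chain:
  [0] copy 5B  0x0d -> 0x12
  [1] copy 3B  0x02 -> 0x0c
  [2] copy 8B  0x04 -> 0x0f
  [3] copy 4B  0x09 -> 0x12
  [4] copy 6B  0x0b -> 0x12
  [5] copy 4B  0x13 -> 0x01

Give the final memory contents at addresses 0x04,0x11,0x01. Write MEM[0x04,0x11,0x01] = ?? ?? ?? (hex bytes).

MEM[0x04,0x11,0x01] = ec a2 78

D0: mem[0x12..0x16] <- [dc 7d 38 73 ea]
D1: mem[0x0c..0x0e] <- [78 23 ec]
D2: mem[0x0f..0x16] <- [ec d0 a2 86 35 1d a9 a7]
D3: mem[0x12..0x15] <- [1d a9 a7 78]
D4: mem[0x12..0x17] <- [a7 78 23 ec ec d0]
D5: mem[0x01..0x04] <- [78 23 ec ec]
query mem[0x04]=0xec, mem[0x11]=0xa2, mem[0x01]=0x78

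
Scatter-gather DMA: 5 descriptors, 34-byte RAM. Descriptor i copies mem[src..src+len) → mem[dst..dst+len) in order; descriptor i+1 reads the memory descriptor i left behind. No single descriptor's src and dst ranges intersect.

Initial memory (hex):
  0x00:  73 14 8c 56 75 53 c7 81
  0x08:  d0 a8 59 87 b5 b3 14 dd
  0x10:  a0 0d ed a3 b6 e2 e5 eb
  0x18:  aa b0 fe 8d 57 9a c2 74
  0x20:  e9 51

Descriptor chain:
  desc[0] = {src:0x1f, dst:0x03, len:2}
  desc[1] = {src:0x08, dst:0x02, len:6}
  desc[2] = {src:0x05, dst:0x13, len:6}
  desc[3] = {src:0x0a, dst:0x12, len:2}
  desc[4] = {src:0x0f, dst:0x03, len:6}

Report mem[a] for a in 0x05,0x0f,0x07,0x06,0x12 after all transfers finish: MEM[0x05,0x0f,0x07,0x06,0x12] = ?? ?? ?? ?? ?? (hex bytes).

MEM[0x05,0x0f,0x07,0x06,0x12] = 0d dd 87 59 59

D0: mem[0x03..0x04] <- [74 e9]
D1: mem[0x02..0x07] <- [d0 a8 59 87 b5 b3]
D2: mem[0x13..0x18] <- [87 b5 b3 d0 a8 59]
D3: mem[0x12..0x13] <- [59 87]
D4: mem[0x03..0x08] <- [dd a0 0d 59 87 b5]
query mem[0x05]=0x0d, mem[0x0f]=0xdd, mem[0x07]=0x87, mem[0x06]=0x59, mem[0x12]=0x59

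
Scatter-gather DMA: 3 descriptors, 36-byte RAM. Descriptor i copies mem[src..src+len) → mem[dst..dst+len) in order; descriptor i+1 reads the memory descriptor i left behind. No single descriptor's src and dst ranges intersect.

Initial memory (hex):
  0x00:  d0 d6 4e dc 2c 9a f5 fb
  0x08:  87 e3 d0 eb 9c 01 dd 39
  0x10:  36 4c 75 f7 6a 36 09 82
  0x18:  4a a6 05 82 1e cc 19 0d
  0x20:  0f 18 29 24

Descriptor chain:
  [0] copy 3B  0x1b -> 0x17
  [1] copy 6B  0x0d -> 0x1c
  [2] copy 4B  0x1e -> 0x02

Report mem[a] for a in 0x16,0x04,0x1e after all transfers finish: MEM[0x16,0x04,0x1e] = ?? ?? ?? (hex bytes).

[0] 0x1b->0x17 len=3 : 82 1e cc
[1] 0x0d->0x1c len=6 : 01 dd 39 36 4c 75
[2] 0x1e->0x02 len=4 : 39 36 4c 75
query mem[0x16]=0x09, mem[0x04]=0x4c, mem[0x1e]=0x39

MEM[0x16,0x04,0x1e] = 09 4c 39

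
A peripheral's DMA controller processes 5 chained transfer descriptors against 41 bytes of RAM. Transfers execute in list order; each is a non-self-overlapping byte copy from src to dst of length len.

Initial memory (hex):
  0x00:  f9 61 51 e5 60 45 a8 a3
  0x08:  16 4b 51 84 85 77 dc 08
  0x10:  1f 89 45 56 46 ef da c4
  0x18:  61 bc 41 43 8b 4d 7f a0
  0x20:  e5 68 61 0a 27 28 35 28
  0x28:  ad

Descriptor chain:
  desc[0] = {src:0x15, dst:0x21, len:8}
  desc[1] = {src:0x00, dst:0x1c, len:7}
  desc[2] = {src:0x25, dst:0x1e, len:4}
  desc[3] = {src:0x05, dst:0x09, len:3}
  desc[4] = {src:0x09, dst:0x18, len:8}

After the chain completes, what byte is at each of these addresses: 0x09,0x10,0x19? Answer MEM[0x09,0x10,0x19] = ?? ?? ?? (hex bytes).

[0] 0x15->0x21 len=8 : ef da c4 61 bc 41 43 8b
[1] 0x00->0x1c len=7 : f9 61 51 e5 60 45 a8
[2] 0x25->0x1e len=4 : bc 41 43 8b
[3] 0x05->0x09 len=3 : 45 a8 a3
[4] 0x09->0x18 len=8 : 45 a8 a3 85 77 dc 08 1f
query mem[0x09]=0x45, mem[0x10]=0x1f, mem[0x19]=0xa8

MEM[0x09,0x10,0x19] = 45 1f a8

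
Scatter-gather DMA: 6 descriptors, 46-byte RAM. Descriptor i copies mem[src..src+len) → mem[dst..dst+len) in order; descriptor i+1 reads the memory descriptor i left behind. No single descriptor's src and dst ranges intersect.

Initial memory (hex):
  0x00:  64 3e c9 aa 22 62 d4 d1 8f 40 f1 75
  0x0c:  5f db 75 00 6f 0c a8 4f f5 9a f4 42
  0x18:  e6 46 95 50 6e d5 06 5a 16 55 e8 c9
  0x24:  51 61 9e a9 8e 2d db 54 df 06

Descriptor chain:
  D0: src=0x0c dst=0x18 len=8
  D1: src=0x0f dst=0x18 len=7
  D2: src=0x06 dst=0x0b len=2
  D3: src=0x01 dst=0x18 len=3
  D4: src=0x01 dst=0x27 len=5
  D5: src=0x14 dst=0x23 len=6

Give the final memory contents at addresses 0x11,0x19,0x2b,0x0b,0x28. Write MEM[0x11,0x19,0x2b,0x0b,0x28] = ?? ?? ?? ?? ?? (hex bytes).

#0 dst[0x18+8] := {0x5f,0xdb,0x75,0x00,0x6f,0x0c,0xa8,0x4f}
#1 dst[0x18+7] := {0x00,0x6f,0x0c,0xa8,0x4f,0xf5,0x9a}
#2 dst[0x0b+2] := {0xd4,0xd1}
#3 dst[0x18+3] := {0x3e,0xc9,0xaa}
#4 dst[0x27+5] := {0x3e,0xc9,0xaa,0x22,0x62}
#5 dst[0x23+6] := {0xf5,0x9a,0xf4,0x42,0x3e,0xc9}
query mem[0x11]=0x0c, mem[0x19]=0xc9, mem[0x2b]=0x62, mem[0x0b]=0xd4, mem[0x28]=0xc9

MEM[0x11,0x19,0x2b,0x0b,0x28] = 0c c9 62 d4 c9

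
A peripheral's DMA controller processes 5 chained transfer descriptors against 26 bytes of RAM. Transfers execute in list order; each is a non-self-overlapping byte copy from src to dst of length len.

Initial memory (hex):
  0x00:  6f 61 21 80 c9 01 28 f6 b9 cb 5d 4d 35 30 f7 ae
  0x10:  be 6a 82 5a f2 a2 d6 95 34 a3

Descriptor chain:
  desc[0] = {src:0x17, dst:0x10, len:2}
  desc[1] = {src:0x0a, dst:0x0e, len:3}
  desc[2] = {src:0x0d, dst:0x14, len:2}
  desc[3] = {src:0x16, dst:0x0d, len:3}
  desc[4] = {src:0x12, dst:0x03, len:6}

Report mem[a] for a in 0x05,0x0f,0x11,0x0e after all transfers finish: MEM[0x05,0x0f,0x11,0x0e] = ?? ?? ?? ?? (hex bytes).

  after D0: wrote 2B at 0x10 = 9534
  after D1: wrote 3B at 0x0e = 5d4d35
  after D2: wrote 2B at 0x14 = 305d
  after D3: wrote 3B at 0x0d = d69534
  after D4: wrote 6B at 0x03 = 825a305dd695
query mem[0x05]=0x30, mem[0x0f]=0x34, mem[0x11]=0x34, mem[0x0e]=0x95

MEM[0x05,0x0f,0x11,0x0e] = 30 34 34 95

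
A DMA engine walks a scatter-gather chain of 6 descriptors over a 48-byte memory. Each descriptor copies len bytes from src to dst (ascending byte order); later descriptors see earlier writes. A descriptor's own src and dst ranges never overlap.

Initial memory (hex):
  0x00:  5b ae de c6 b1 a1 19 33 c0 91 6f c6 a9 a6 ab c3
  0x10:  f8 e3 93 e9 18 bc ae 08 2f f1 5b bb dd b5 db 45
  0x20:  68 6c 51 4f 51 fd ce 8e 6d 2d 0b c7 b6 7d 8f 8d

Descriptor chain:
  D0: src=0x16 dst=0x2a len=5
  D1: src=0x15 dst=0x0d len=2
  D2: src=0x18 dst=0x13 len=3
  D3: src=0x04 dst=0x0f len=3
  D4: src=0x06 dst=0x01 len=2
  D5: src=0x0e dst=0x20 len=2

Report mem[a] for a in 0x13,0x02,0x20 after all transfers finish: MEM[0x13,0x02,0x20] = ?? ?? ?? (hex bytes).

[0] 0x16->0x2a len=5 : ae 08 2f f1 5b
[1] 0x15->0x0d len=2 : bc ae
[2] 0x18->0x13 len=3 : 2f f1 5b
[3] 0x04->0x0f len=3 : b1 a1 19
[4] 0x06->0x01 len=2 : 19 33
[5] 0x0e->0x20 len=2 : ae b1
query mem[0x13]=0x2f, mem[0x02]=0x33, mem[0x20]=0xae

MEM[0x13,0x02,0x20] = 2f 33 ae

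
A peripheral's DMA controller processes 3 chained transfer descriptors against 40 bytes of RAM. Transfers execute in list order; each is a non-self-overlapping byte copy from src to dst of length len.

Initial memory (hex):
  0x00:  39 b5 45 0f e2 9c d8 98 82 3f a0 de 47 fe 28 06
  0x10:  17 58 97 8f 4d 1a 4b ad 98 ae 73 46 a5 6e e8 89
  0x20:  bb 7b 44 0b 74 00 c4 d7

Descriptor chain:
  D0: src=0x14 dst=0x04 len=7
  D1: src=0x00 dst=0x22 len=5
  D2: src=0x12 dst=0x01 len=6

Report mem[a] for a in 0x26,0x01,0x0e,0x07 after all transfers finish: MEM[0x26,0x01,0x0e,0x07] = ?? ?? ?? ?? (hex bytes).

MEM[0x26,0x01,0x0e,0x07] = 4d 97 28 ad

  after D0: wrote 7B at 0x04 = 4d1a4bad98ae73
  after D1: wrote 5B at 0x22 = 39b5450f4d
  after D2: wrote 6B at 0x01 = 978f4d1a4bad
query mem[0x26]=0x4d, mem[0x01]=0x97, mem[0x0e]=0x28, mem[0x07]=0xad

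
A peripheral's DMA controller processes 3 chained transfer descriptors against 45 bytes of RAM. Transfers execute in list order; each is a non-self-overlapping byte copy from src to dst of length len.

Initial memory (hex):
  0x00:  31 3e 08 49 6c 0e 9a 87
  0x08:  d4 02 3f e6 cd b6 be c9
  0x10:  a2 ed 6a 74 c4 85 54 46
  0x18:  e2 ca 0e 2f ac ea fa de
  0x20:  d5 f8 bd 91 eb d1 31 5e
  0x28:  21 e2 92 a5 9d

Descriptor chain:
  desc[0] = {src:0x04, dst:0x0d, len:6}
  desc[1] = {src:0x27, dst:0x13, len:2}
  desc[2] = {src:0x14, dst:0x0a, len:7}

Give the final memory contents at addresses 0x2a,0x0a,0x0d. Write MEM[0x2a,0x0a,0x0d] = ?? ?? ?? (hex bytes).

MEM[0x2a,0x0a,0x0d] = 92 21 46

D0: mem[0x0d..0x12] <- [6c 0e 9a 87 d4 02]
D1: mem[0x13..0x14] <- [5e 21]
D2: mem[0x0a..0x10] <- [21 85 54 46 e2 ca 0e]
query mem[0x2a]=0x92, mem[0x0a]=0x21, mem[0x0d]=0x46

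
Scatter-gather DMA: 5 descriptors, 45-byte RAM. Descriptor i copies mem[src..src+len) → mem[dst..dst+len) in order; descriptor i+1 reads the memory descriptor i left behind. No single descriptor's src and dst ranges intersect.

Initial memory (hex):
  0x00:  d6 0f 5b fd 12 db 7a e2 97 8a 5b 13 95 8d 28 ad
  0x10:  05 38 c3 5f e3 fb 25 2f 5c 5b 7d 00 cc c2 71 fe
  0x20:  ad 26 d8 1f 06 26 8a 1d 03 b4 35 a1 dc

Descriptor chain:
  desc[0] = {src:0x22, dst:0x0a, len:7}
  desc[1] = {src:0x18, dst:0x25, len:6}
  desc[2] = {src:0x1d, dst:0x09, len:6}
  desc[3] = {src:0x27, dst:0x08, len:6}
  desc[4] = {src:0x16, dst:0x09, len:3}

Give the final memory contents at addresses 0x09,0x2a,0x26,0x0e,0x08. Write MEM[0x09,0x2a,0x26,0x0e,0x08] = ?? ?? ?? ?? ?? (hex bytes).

MEM[0x09,0x2a,0x26,0x0e,0x08] = 25 c2 5b d8 7d

#0 dst[0x0a+7] := {0xd8,0x1f,0x06,0x26,0x8a,0x1d,0x03}
#1 dst[0x25+6] := {0x5c,0x5b,0x7d,0x00,0xcc,0xc2}
#2 dst[0x09+6] := {0xc2,0x71,0xfe,0xad,0x26,0xd8}
#3 dst[0x08+6] := {0x7d,0x00,0xcc,0xc2,0xa1,0xdc}
#4 dst[0x09+3] := {0x25,0x2f,0x5c}
query mem[0x09]=0x25, mem[0x2a]=0xc2, mem[0x26]=0x5b, mem[0x0e]=0xd8, mem[0x08]=0x7d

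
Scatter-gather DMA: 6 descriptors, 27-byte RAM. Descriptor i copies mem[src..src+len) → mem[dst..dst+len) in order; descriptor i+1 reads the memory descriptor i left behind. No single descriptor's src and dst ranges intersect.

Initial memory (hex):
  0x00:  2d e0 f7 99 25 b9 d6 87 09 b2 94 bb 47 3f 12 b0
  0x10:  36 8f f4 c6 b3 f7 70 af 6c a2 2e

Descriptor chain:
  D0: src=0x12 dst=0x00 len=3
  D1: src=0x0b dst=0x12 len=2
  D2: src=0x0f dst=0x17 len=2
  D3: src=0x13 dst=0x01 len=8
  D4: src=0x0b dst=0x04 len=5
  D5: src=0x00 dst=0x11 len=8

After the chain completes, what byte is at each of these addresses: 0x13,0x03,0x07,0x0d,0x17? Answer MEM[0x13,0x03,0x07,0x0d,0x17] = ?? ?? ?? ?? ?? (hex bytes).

  after D0: wrote 3B at 0x00 = f4c6b3
  after D1: wrote 2B at 0x12 = bb47
  after D2: wrote 2B at 0x17 = b036
  after D3: wrote 8B at 0x01 = 47b3f770b036a22e
  after D4: wrote 5B at 0x04 = bb473f12b0
  after D5: wrote 8B at 0x11 = f447b3f7bb473f12
query mem[0x13]=0xb3, mem[0x03]=0xf7, mem[0x07]=0x12, mem[0x0d]=0x3f, mem[0x17]=0x3f

MEM[0x13,0x03,0x07,0x0d,0x17] = b3 f7 12 3f 3f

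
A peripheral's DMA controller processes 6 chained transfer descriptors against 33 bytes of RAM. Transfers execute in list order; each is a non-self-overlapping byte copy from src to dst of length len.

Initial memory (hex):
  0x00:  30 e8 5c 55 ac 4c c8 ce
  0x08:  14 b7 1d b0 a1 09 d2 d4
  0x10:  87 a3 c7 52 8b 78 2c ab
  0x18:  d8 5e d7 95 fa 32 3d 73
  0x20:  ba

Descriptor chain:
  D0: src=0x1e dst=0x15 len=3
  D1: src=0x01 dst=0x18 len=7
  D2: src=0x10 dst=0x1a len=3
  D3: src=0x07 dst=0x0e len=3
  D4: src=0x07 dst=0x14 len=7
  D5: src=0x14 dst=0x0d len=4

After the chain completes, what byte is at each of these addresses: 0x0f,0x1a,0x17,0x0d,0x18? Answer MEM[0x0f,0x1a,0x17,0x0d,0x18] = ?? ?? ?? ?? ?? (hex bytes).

D0: mem[0x15..0x17] <- [3d 73 ba]
D1: mem[0x18..0x1e] <- [e8 5c 55 ac 4c c8 ce]
D2: mem[0x1a..0x1c] <- [87 a3 c7]
D3: mem[0x0e..0x10] <- [ce 14 b7]
D4: mem[0x14..0x1a] <- [ce 14 b7 1d b0 a1 09]
D5: mem[0x0d..0x10] <- [ce 14 b7 1d]
query mem[0x0f]=0xb7, mem[0x1a]=0x09, mem[0x17]=0x1d, mem[0x0d]=0xce, mem[0x18]=0xb0

MEM[0x0f,0x1a,0x17,0x0d,0x18] = b7 09 1d ce b0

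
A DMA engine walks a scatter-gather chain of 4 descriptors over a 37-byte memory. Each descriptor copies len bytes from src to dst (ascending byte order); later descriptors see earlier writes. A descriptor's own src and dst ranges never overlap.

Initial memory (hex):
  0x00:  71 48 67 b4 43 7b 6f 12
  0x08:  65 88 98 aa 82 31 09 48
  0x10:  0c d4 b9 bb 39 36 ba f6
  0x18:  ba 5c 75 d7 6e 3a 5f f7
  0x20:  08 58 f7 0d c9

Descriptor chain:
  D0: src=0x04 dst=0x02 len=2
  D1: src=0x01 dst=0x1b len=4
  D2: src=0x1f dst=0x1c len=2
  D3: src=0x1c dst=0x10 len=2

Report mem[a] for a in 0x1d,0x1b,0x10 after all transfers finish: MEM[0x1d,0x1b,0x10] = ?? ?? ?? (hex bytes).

MEM[0x1d,0x1b,0x10] = 08 48 f7

#0 dst[0x02+2] := {0x43,0x7b}
#1 dst[0x1b+4] := {0x48,0x43,0x7b,0x43}
#2 dst[0x1c+2] := {0xf7,0x08}
#3 dst[0x10+2] := {0xf7,0x08}
query mem[0x1d]=0x08, mem[0x1b]=0x48, mem[0x10]=0xf7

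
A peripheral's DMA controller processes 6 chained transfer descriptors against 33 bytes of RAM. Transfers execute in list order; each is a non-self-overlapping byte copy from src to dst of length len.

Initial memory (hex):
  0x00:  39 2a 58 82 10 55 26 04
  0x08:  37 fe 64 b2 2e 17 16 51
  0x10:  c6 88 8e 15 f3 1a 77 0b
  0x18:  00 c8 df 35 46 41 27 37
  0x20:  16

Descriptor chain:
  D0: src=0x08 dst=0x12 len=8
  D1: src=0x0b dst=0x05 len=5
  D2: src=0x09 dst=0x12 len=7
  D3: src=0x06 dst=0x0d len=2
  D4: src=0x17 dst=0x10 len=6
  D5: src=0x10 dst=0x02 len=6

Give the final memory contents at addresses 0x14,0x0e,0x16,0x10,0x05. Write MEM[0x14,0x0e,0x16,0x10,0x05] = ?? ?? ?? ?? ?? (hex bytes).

  after D0: wrote 8B at 0x12 = 37fe64b22e171651
  after D1: wrote 5B at 0x05 = b22e171651
  after D2: wrote 7B at 0x12 = 5164b22e171651
  after D3: wrote 2B at 0x0d = 2e17
  after D4: wrote 6B at 0x10 = 165151df3546
  after D5: wrote 6B at 0x02 = 165151df3546
query mem[0x14]=0x35, mem[0x0e]=0x17, mem[0x16]=0x17, mem[0x10]=0x16, mem[0x05]=0xdf

MEM[0x14,0x0e,0x16,0x10,0x05] = 35 17 17 16 df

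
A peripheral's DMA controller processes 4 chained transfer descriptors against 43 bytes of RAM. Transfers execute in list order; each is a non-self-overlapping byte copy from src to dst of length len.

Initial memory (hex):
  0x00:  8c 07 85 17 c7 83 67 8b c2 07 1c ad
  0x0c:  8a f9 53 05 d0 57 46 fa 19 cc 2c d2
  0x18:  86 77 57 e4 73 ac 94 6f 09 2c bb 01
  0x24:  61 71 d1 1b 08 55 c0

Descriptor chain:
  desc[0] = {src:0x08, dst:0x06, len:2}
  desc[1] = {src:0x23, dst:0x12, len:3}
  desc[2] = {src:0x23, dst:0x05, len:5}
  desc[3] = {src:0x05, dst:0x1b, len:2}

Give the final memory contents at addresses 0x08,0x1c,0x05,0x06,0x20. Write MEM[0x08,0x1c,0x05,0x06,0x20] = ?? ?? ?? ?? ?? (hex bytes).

#0 dst[0x06+2] := {0xc2,0x07}
#1 dst[0x12+3] := {0x01,0x61,0x71}
#2 dst[0x05+5] := {0x01,0x61,0x71,0xd1,0x1b}
#3 dst[0x1b+2] := {0x01,0x61}
query mem[0x08]=0xd1, mem[0x1c]=0x61, mem[0x05]=0x01, mem[0x06]=0x61, mem[0x20]=0x09

MEM[0x08,0x1c,0x05,0x06,0x20] = d1 61 01 61 09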